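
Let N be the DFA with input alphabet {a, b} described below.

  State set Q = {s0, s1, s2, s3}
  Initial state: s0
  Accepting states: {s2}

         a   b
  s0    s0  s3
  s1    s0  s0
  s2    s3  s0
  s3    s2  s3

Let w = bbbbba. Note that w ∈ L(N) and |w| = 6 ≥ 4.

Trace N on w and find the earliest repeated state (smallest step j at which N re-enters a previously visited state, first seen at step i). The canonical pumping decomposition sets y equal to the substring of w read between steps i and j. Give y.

State sequence: s0 -b-> s3 -b-> s3 -b-> s3 -b-> s3 -b-> s3 -a-> s2
First repeat at step 2: s3 was already visited.

So i = 1, j = 2, giving x = w[0:1] = b, y = w[1:2] = b, z = w[2:6] = bbba.
Check: |xy| = 2 ≤ 4 and |y| = 1 ≥ 1. Reading y takes N from s3 back to s3, so every xyⁱz is accepted.

b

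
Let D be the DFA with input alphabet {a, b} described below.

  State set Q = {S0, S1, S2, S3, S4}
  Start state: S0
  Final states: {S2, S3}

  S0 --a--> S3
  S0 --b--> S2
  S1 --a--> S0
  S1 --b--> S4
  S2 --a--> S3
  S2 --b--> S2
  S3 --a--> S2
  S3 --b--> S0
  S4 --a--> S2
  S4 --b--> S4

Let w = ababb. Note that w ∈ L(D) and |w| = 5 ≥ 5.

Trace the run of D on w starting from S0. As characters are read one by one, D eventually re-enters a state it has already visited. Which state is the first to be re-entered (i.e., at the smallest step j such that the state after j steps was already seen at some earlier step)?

State sequence: S0 -a-> S3 -b-> S0 -a-> S3 -b-> S0 -b-> S2
First repeat at step 2: S0 was already visited.

The earliest repeat is at step j = 2: D is in S0, which it already visited at step i = 0.
Pumping length from the standard proof: p = 5 (the number of states). The repeated state found above gives |xy| = j ≤ 5 and |y| = j − i ≥ 1.

S0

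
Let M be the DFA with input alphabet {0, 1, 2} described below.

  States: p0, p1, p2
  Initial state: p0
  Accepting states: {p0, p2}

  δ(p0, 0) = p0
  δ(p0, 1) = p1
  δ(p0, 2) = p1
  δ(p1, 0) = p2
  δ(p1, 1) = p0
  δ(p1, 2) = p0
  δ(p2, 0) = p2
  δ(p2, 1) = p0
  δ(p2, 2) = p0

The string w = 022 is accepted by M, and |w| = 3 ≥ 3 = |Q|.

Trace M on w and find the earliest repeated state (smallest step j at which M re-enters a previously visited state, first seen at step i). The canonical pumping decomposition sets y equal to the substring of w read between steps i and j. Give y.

0

State sequence: p0 -0-> p0 -2-> p1 -2-> p0
First repeat at step 1: p0 was already visited.

So i = 0, j = 1, giving x = w[0:0] = ε, y = w[0:1] = 0, z = w[1:3] = 22.
Check: |xy| = 1 ≤ 3 and |y| = 1 ≥ 1. Reading y takes M from p0 back to p0, so every xyⁱz is accepted.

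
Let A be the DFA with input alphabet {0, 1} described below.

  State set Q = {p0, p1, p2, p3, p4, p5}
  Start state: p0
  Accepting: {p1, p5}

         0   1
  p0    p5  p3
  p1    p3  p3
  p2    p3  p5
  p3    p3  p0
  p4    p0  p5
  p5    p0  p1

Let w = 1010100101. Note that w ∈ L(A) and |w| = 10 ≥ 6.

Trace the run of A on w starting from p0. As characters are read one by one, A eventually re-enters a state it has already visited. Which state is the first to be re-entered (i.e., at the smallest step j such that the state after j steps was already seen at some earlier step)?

Run of A on w = 1 0 1 0 1 0 0 1 0 1:
  step 0: p0  (start)
  step 1: p3  (read 1: p0→p3)
  step 2: p3  (read 0: p3→p3)   ← first repeat (p3 seen earlier)
  step 3: p0  (read 1: p3→p0)
  step 4: p5  (read 0: p0→p5)
  step 5: p1  (read 1: p5→p1)
  step 6: p3  (read 0: p1→p3)
  step 7: p3  (read 0: p3→p3)
  step 8: p0  (read 1: p3→p0)
  step 9: p5  (read 0: p0→p5)
  step 10: p1  (read 1: p5→p1)

The earliest repeat is at step j = 2: A is in p3, which it already visited at step i = 1.

p3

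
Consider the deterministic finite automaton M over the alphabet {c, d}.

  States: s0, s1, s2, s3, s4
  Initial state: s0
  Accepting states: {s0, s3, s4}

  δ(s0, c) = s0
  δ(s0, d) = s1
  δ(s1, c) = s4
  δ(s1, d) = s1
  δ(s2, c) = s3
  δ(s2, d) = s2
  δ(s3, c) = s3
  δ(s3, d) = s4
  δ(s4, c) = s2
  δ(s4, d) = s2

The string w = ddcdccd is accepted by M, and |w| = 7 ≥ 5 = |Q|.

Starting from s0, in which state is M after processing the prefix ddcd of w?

s2

Run of M on the first 4 characters of w = d d c d:
  step 0: s0  (start)
  step 1: s1  (read d: s0→s1)
  step 2: s1  (read d: s1→s1)
  step 3: s4  (read c: s1→s4)
  step 4: s2  (read d: s4→s2)

After reading 4 characters, M is in state s2.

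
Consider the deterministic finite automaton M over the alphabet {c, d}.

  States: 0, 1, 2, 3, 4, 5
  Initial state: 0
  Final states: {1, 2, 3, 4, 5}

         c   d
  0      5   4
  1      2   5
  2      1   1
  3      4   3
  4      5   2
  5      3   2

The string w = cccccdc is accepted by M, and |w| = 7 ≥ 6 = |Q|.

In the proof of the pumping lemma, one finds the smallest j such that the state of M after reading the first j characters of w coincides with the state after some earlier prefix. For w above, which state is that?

State sequence: 0 -c-> 5 -c-> 3 -c-> 4 -c-> 5 -c-> 3 -d-> 3 -c-> 4
First repeat at step 4: 5 was already visited.

The earliest repeat is at step j = 4: M is in 5, which it already visited at step i = 1.

5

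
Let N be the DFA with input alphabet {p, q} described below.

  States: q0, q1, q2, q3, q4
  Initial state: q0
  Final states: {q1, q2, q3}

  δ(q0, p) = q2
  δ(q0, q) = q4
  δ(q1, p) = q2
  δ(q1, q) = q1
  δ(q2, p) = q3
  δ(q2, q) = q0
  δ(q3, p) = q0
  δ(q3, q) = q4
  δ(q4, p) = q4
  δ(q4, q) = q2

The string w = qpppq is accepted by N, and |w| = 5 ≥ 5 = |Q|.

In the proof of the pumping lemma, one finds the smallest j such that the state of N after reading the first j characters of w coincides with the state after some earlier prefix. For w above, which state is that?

Run of N on w = q p p p q:
  step 0: q0  (start)
  step 1: q4  (read q: q0→q4)
  step 2: q4  (read p: q4→q4)   ← first repeat (q4 seen earlier)
  step 3: q4  (read p: q4→q4)
  step 4: q4  (read p: q4→q4)
  step 5: q2  (read q: q4→q2)

The earliest repeat is at step j = 2: N is in q4, which it already visited at step i = 1.

q4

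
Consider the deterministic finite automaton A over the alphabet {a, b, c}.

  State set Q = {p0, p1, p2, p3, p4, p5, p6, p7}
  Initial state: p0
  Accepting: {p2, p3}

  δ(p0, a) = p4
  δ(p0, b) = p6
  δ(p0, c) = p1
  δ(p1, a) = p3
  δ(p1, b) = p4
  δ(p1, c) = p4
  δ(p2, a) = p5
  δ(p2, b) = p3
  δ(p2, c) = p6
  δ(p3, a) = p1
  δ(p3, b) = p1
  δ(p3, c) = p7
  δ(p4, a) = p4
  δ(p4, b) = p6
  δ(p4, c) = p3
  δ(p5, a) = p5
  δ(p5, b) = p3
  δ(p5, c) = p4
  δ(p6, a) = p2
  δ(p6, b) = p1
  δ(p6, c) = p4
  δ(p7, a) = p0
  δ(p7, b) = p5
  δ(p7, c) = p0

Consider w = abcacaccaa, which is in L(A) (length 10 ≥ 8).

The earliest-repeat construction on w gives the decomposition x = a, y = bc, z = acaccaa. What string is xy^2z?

abcbcacaccaa

xy^2z = a·bc·bc·acaccaa = abcbcacaccaa.
Reading y = bc takes A from p4 back to p4, so after x·y·y the machine is still in p4, and z then leads to the accepting state p3. Hence abcbcacaccaa ∈ L(A).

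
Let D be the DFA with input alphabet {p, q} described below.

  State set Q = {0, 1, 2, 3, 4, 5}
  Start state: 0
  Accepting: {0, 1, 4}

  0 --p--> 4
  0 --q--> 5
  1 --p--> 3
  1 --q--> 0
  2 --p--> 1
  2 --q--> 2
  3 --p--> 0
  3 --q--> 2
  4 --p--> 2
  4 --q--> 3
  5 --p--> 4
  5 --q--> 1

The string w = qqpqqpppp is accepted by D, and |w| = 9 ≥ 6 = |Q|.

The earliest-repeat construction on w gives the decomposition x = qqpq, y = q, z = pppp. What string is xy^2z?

xy^2z = qqpq·q·q·pppp = qqpqqqpppp.
Reading y = q takes D from 2 back to 2, so after x·y·y the machine is still in 2, and z then leads to the accepting state 4. Hence qqpqqqpppp ∈ L(D).

qqpqqqpppp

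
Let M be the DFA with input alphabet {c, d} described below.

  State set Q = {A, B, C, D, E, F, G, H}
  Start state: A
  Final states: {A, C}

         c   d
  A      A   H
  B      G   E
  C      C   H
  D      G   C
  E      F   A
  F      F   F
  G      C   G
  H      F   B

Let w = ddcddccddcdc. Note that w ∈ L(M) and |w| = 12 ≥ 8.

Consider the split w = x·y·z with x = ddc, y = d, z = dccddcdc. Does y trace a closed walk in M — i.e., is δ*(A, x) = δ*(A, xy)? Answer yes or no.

yes

State sequence: A -d-> H -d-> B -c-> G -d-> G

After x (step 3): G. After xy (step 4): G.
They match, so y = d drives M around a cycle from G back to itself; pumping y any number of times keeps M in G before reading z, and xyⁱz ∈ L(M) for every i ≥ 0.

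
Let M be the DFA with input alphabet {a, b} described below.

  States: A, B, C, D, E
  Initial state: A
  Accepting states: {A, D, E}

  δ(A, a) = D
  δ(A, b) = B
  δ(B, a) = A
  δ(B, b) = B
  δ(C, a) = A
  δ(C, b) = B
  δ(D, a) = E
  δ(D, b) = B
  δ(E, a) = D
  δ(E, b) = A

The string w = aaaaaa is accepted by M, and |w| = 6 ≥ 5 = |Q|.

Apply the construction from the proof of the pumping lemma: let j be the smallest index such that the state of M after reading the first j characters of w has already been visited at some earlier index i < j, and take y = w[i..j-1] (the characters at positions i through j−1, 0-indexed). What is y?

State sequence: A -a-> D -a-> E -a-> D -a-> E -a-> D -a-> E
First repeat at step 3: D was already visited.

So i = 1, j = 3, giving x = w[0:1] = a, y = w[1:3] = aa, z = w[3:6] = aaa.
Check: |xy| = 3 ≤ 5 and |y| = 2 ≥ 1. Reading y takes M from D back to D, so every xyⁱz is accepted.

aa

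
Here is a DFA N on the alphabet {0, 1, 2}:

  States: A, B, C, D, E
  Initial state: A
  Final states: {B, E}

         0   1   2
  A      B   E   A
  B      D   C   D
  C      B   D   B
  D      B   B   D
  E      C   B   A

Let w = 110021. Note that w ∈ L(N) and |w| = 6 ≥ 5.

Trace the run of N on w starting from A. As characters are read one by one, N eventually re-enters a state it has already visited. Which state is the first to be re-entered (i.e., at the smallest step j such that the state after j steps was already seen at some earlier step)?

B

State sequence: A -1-> E -1-> B -0-> D -0-> B -2-> D -1-> B
First repeat at step 4: B was already visited.

The earliest repeat is at step j = 4: N is in B, which it already visited at step i = 2.
The DFA has 5 states, so the proof of the pumping lemma guarantees a repeated state among the first 5+1 visited; the segment between the two visits is the pumpable y.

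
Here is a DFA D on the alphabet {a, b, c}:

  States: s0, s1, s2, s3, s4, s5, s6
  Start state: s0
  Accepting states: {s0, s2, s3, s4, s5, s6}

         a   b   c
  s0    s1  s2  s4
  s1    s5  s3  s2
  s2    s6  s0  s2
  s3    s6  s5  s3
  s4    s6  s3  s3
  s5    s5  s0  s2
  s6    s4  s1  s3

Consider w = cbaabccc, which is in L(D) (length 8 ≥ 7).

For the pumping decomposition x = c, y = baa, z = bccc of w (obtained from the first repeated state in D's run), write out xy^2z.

xy^2z = c·baa·baa·bccc = cbaabaabccc.
Reading y = baa takes D from s4 back to s4, so after x·y·y the machine is still in s4, and z then leads to the accepting state s3. Hence cbaabaabccc ∈ L(D).

cbaabaabccc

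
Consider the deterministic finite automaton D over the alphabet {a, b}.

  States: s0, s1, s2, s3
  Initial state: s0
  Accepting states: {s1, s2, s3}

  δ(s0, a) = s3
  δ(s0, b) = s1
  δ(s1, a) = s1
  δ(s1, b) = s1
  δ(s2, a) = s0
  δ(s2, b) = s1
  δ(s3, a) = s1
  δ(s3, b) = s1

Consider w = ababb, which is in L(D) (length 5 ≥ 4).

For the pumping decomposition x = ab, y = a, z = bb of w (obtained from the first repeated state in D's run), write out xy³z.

abaaabb

xy^3z = ab·a·a·a·bb = abaaabb.
Reading y = a takes D from s1 back to s1, so after x·y·y·y the machine is still in s1, and z then leads to the accepting state s1. Hence abaaabb ∈ L(D).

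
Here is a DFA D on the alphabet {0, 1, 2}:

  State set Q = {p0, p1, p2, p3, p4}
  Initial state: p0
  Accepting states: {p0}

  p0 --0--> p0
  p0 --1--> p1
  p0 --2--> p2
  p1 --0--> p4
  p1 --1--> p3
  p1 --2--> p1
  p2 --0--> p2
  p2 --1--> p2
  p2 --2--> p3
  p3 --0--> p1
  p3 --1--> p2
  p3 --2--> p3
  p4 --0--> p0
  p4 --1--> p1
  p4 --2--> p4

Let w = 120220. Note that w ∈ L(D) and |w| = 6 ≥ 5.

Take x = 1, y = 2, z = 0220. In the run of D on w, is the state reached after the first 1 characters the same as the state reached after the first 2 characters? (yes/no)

State sequence: p0 -1-> p1 -2-> p1

After x (step 1): p1. After xy (step 2): p1.
They match, so y = 2 drives D around a cycle from p1 back to itself; pumping y any number of times keeps D in p1 before reading z, and xyⁱz ∈ L(D) for every i ≥ 0.

yes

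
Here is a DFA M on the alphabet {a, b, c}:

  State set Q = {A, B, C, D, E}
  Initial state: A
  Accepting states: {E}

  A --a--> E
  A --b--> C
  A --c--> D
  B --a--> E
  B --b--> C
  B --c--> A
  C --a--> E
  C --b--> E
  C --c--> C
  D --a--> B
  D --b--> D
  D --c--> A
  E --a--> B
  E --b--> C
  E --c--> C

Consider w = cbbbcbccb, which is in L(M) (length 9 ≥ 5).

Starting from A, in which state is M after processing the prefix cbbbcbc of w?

C

State sequence: A -c-> D -b-> D -b-> D -b-> D -c-> A -b-> C -c-> C

After reading 7 characters, M is in state C.
(This kind of state-tracing is the core of the pumping-lemma construction: with 5 states, pigeonhole forces a repeat within the first 5 steps.)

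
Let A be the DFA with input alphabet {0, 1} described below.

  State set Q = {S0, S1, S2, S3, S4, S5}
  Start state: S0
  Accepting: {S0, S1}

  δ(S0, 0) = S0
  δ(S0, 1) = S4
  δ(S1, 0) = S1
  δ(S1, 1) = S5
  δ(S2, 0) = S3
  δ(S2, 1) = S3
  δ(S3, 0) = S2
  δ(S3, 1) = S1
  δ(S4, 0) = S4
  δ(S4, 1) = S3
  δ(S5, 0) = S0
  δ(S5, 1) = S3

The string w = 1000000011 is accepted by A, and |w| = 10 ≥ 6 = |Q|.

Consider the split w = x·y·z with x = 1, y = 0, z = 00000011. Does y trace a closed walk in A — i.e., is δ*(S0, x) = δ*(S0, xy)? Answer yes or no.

yes

State sequence: S0 -1-> S4 -0-> S4

After x (step 1): S4. After xy (step 2): S4.
They match, so y = 0 drives A around a cycle from S4 back to itself; pumping y any number of times keeps A in S4 before reading z, and xyⁱz ∈ L(A) for every i ≥ 0.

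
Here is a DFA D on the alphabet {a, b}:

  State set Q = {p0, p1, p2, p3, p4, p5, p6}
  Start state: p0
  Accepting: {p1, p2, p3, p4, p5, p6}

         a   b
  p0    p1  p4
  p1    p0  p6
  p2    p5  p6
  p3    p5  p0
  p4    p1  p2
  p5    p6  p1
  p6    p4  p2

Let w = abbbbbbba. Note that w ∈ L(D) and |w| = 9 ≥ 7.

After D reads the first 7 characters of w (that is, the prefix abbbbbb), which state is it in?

p2

State sequence: p0 -a-> p1 -b-> p6 -b-> p2 -b-> p6 -b-> p2 -b-> p6 -b-> p2

After reading 7 characters, D is in state p2.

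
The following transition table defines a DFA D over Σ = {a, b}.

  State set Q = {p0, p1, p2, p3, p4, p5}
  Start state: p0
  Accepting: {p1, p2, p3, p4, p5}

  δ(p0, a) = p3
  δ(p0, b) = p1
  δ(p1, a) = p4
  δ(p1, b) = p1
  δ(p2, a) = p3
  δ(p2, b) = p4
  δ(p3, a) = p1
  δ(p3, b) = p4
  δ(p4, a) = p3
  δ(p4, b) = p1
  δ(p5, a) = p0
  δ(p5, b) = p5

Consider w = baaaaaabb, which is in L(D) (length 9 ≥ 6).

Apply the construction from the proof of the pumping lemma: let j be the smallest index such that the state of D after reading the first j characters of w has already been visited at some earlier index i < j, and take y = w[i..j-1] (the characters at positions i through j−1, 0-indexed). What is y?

aaa

Run of D on w = b a a a a a a b b:
  step 0: p0  (start)
  step 1: p1  (read b: p0→p1)
  step 2: p4  (read a: p1→p4)
  step 3: p3  (read a: p4→p3)
  step 4: p1  (read a: p3→p1)   ← first repeat (p1 seen earlier)
  step 5: p4  (read a: p1→p4)
  step 6: p3  (read a: p4→p3)
  step 7: p1  (read a: p3→p1)
  step 8: p1  (read b: p1→p1)
  step 9: p1  (read b: p1→p1)

So i = 1, j = 4, giving x = w[0:1] = b, y = w[1:4] = aaa, z = w[4:9] = aaabb.
Check: |xy| = 4 ≤ 6 and |y| = 3 ≥ 1. Reading y takes D from p1 back to p1, so every xyⁱz is accepted.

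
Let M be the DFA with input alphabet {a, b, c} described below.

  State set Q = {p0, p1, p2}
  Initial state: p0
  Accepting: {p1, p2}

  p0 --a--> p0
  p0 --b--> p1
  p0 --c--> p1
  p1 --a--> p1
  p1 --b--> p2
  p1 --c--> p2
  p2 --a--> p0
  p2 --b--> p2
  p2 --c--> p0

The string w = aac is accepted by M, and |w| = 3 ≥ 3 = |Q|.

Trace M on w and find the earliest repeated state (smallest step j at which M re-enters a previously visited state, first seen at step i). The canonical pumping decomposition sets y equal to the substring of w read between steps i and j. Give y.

State sequence: p0 -a-> p0 -a-> p0 -c-> p1
First repeat at step 1: p0 was already visited.

So i = 0, j = 1, giving x = w[0:0] = ε, y = w[0:1] = a, z = w[1:3] = ac.
Check: |xy| = 1 ≤ 3 and |y| = 1 ≥ 1. Reading y takes M from p0 back to p0, so every xyⁱz is accepted.

a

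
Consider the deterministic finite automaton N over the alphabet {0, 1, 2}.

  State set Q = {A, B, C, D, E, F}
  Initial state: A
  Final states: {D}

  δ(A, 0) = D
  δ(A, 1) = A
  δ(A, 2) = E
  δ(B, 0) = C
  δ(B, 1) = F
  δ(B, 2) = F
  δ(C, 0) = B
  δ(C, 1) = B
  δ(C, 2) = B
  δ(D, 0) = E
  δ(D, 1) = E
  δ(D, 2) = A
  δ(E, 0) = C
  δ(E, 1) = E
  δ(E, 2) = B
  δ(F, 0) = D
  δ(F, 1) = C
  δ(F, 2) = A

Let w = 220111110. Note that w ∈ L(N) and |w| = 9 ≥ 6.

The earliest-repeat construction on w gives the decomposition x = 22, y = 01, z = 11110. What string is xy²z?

22010111110

xy^2z = 22·01·01·11110 = 22010111110.
Reading y = 01 takes N from B back to B, so after x·y·y the machine is still in B, and z then leads to the accepting state D. Hence 22010111110 ∈ L(N).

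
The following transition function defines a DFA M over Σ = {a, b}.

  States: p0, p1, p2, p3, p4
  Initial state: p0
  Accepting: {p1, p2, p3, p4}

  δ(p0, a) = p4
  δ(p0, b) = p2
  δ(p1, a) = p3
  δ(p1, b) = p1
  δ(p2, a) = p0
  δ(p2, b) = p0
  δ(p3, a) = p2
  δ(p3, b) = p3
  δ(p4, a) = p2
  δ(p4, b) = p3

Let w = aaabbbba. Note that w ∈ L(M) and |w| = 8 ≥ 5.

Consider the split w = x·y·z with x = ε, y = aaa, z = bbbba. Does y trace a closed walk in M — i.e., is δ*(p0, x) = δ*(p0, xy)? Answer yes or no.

yes

Run of M on the first 3 characters of w = a a a:
  step 0: p0  (start)
  step 1: p4  (read a: p0→p4)
  step 2: p2  (read a: p4→p2)
  step 3: p0  (read a: p2→p0)

After x (step 0): p0. After xy (step 3): p0.
They match, so y = aaa drives M around a cycle from p0 back to itself; pumping y any number of times keeps M in p0 before reading z, and xyⁱz ∈ L(M) for every i ≥ 0.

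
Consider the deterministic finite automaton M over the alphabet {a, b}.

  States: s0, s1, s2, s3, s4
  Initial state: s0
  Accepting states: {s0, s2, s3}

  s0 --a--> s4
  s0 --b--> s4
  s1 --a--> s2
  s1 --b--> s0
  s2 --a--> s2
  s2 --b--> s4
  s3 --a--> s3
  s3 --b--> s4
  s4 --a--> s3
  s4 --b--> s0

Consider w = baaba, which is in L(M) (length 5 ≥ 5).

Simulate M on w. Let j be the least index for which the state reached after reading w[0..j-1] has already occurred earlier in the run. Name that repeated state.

s3

State sequence: s0 -b-> s4 -a-> s3 -a-> s3 -b-> s4 -a-> s3
First repeat at step 3: s3 was already visited.

The earliest repeat is at step j = 3: M is in s3, which it already visited at step i = 2.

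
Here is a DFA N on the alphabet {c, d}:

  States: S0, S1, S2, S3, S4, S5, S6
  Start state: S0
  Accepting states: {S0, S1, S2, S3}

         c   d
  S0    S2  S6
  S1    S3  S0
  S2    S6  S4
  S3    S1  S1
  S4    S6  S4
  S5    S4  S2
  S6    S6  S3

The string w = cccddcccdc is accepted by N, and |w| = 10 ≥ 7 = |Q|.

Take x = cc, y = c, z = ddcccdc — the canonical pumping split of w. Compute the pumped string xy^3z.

cccccddcccdc

xy^3z = cc·c·c·c·ddcccdc = cccccddcccdc.
Reading y = c takes N from S6 back to S6, so after x·y·y·y the machine is still in S6, and z then leads to the accepting state S3. Hence cccccddcccdc ∈ L(N).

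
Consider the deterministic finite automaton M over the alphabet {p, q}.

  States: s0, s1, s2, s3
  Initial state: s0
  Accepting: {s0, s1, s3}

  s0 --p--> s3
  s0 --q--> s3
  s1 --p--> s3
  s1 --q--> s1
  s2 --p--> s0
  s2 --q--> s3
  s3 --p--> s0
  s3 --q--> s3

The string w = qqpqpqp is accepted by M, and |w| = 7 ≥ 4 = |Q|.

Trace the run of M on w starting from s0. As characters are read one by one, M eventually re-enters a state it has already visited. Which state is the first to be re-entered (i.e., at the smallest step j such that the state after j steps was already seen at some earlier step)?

Run of M on w = q q p q p q p:
  step 0: s0  (start)
  step 1: s3  (read q: s0→s3)
  step 2: s3  (read q: s3→s3)   ← first repeat (s3 seen earlier)
  step 3: s0  (read p: s3→s0)
  step 4: s3  (read q: s0→s3)
  step 5: s0  (read p: s3→s0)
  step 6: s3  (read q: s0→s3)
  step 7: s0  (read p: s3→s0)

The earliest repeat is at step j = 2: M is in s3, which it already visited at step i = 1.
Since M has 4 states, any run of length ≥ 4 visits 4+1 states, so by pigeonhole some state repeats within the first 4 steps — that repeat gives the pumpable loop.

s3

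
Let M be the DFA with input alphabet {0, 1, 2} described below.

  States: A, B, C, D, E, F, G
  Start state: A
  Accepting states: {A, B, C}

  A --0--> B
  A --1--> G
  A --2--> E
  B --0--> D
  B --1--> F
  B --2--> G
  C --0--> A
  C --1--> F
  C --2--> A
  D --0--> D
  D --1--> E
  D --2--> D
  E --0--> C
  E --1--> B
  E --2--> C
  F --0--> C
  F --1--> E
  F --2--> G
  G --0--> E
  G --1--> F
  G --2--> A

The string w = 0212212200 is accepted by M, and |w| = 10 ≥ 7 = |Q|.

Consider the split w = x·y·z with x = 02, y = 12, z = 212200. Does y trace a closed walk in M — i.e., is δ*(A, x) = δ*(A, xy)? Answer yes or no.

yes

Run of M on the first 4 characters of w = 0 2 1 2:
  step 0: A  (start)
  step 1: B  (read 0: A→B)
  step 2: G  (read 2: B→G)
  step 3: F  (read 1: G→F)
  step 4: G  (read 2: F→G)

After x (step 2): G. After xy (step 4): G.
They match, so y = 12 drives M around a cycle from G back to itself; pumping y any number of times keeps M in G before reading z, and xyⁱz ∈ L(M) for every i ≥ 0.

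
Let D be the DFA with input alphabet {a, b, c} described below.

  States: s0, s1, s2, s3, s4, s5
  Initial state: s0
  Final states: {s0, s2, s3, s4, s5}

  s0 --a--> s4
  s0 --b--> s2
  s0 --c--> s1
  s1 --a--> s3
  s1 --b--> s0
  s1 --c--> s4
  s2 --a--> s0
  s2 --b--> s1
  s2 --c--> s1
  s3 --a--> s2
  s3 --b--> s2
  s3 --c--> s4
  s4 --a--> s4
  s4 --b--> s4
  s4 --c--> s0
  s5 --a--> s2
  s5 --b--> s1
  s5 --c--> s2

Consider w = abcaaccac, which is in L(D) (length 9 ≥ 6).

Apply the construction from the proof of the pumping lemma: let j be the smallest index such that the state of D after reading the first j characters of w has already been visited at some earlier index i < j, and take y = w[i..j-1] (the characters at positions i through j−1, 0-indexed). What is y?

b

State sequence: s0 -a-> s4 -b-> s4 -c-> s0 -a-> s4 -a-> s4 -c-> s0 -c-> s1 -a-> s3 -c-> s4
First repeat at step 2: s4 was already visited.

So i = 1, j = 2, giving x = w[0:1] = a, y = w[1:2] = b, z = w[2:9] = caaccac.
Check: |xy| = 2 ≤ 6 and |y| = 1 ≥ 1. Reading y takes D from s4 back to s4, so every xyⁱz is accepted.
Pumping length from the standard proof: p = 6 (the number of states). The repeated state found above gives |xy| = j ≤ 6 and |y| = j − i ≥ 1.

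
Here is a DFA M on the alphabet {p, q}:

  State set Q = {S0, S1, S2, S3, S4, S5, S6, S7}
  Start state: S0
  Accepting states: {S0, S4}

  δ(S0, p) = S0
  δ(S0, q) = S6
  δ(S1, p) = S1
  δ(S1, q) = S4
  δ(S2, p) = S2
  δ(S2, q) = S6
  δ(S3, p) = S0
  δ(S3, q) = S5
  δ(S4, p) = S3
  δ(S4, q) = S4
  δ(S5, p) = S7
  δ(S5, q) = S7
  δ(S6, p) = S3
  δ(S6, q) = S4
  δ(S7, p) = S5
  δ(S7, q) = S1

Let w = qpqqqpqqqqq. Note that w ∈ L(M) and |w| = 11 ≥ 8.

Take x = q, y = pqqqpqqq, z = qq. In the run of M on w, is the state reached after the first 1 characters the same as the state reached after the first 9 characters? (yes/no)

no

Run of M on the first 9 characters of w = q p q q q p q q q:
  step 0: S0  (start)
  step 1: S6  (read q: S0→S6)
  step 2: S3  (read p: S6→S3)
  step 3: S5  (read q: S3→S5)
  step 4: S7  (read q: S5→S7)
  step 5: S1  (read q: S7→S1)
  step 6: S1  (read p: S1→S1)
  step 7: S4  (read q: S1→S4)
  step 8: S4  (read q: S4→S4)
  step 9: S4  (read q: S4→S4)

After x (step 1): S6. After xy (step 9): S4.
They differ (S6 ≠ S4), so y is not a cycle from the state after x; this split is not the one the pumping-lemma construction produces, and pumping y need not keep the string in L(M).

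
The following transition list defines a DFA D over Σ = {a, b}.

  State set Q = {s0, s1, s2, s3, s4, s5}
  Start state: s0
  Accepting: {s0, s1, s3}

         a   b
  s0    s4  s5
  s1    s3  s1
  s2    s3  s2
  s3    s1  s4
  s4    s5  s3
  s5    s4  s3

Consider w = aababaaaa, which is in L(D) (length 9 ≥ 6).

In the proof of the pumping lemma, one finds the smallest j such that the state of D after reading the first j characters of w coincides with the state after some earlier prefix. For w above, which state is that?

s1

Run of D on w = a a b a b a a a a:
  step 0: s0  (start)
  step 1: s4  (read a: s0→s4)
  step 2: s5  (read a: s4→s5)
  step 3: s3  (read b: s5→s3)
  step 4: s1  (read a: s3→s1)
  step 5: s1  (read b: s1→s1)   ← first repeat (s1 seen earlier)
  step 6: s3  (read a: s1→s3)
  step 7: s1  (read a: s3→s1)
  step 8: s3  (read a: s1→s3)
  step 9: s1  (read a: s3→s1)

The earliest repeat is at step j = 5: D is in s1, which it already visited at step i = 4.
Pumping length from the standard proof: p = 6 (the number of states). The repeated state found above gives |xy| = j ≤ 6 and |y| = j − i ≥ 1.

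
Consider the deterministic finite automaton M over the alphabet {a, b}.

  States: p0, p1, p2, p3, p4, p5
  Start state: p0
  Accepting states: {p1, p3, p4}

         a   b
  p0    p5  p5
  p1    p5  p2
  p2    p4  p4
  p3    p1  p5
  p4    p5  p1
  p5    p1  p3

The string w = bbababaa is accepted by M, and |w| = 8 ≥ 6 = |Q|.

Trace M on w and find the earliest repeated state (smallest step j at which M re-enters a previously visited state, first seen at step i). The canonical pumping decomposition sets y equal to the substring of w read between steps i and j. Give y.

bab

State sequence: p0 -b-> p5 -b-> p3 -a-> p1 -b-> p2 -a-> p4 -b-> p1 -a-> p5 -a-> p1
First repeat at step 6: p1 was already visited.

So i = 3, j = 6, giving x = w[0:3] = bba, y = w[3:6] = bab, z = w[6:8] = aa.
Check: |xy| = 6 ≤ 6 and |y| = 3 ≥ 1. Reading y takes M from p1 back to p1, so every xyⁱz is accepted.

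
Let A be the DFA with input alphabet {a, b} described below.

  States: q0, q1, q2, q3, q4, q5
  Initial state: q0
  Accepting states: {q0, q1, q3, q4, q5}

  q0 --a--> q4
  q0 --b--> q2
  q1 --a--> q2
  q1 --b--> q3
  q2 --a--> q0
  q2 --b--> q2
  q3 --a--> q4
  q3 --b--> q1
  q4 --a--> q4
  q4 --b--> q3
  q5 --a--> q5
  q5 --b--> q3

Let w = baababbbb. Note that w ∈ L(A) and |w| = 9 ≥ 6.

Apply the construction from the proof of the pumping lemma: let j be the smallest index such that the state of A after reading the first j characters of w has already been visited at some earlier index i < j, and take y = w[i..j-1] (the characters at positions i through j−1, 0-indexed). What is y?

ba

Run of A on w = b a a b a b b b b:
  step 0: q0  (start)
  step 1: q2  (read b: q0→q2)
  step 2: q0  (read a: q2→q0)   ← first repeat (q0 seen earlier)
  step 3: q4  (read a: q0→q4)
  step 4: q3  (read b: q4→q3)
  step 5: q4  (read a: q3→q4)
  step 6: q3  (read b: q4→q3)
  step 7: q1  (read b: q3→q1)
  step 8: q3  (read b: q1→q3)
  step 9: q1  (read b: q3→q1)

So i = 0, j = 2, giving x = w[0:0] = ε, y = w[0:2] = ba, z = w[2:9] = ababbbb.
Check: |xy| = 2 ≤ 6 and |y| = 2 ≥ 1. Reading y takes A from q0 back to q0, so every xyⁱz is accepted.
Since A has 6 states, any run of length ≥ 6 visits 6+1 states, so by pigeonhole some state repeats within the first 6 steps — that repeat gives the pumpable loop.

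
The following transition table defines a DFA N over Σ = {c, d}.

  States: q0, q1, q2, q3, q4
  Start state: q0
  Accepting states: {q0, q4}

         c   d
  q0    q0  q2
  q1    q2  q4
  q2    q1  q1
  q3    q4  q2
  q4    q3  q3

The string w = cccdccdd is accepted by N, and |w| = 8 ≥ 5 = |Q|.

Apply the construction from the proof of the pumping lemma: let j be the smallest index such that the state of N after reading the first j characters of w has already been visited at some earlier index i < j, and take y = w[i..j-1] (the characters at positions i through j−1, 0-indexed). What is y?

Run of N on w = c c c d c c d d:
  step 0: q0  (start)
  step 1: q0  (read c: q0→q0)   ← first repeat (q0 seen earlier)
  step 2: q0  (read c: q0→q0)
  step 3: q0  (read c: q0→q0)
  step 4: q2  (read d: q0→q2)
  step 5: q1  (read c: q2→q1)
  step 6: q2  (read c: q1→q2)
  step 7: q1  (read d: q2→q1)
  step 8: q4  (read d: q1→q4)

So i = 0, j = 1, giving x = w[0:0] = ε, y = w[0:1] = c, z = w[1:8] = ccdccdd.
Check: |xy| = 1 ≤ 5 and |y| = 1 ≥ 1. Reading y takes N from q0 back to q0, so every xyⁱz is accepted.

c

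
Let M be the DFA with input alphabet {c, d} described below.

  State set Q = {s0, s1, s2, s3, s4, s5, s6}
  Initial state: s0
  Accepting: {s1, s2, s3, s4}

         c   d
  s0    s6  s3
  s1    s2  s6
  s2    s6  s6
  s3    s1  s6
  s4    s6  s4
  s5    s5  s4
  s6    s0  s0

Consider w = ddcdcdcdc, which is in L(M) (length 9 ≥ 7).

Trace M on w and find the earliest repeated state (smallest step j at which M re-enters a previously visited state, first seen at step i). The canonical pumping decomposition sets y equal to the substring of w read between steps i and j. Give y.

Run of M on w = d d c d c d c d c:
  step 0: s0  (start)
  step 1: s3  (read d: s0→s3)
  step 2: s6  (read d: s3→s6)
  step 3: s0  (read c: s6→s0)   ← first repeat (s0 seen earlier)
  step 4: s3  (read d: s0→s3)
  step 5: s1  (read c: s3→s1)
  step 6: s6  (read d: s1→s6)
  step 7: s0  (read c: s6→s0)
  step 8: s3  (read d: s0→s3)
  step 9: s1  (read c: s3→s1)

So i = 0, j = 3, giving x = w[0:0] = ε, y = w[0:3] = ddc, z = w[3:9] = dcdcdc.
Check: |xy| = 3 ≤ 7 and |y| = 3 ≥ 1. Reading y takes M from s0 back to s0, so every xyⁱz is accepted.
With |Q| = 7, pigeonhole forces a state repeat no later than step 7; the substring read between the first and second visits to that state can be pumped.

ddc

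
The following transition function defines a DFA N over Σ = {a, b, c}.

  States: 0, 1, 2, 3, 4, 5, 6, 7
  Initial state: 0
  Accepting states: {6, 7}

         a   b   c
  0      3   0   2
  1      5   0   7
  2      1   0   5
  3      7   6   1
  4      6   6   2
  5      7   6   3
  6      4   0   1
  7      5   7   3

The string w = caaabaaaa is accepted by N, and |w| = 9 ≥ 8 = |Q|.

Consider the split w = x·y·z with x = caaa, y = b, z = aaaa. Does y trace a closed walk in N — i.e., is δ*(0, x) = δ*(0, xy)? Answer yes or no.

yes

Run of N on the first 5 characters of w = c a a a b:
  step 0: 0  (start)
  step 1: 2  (read c: 0→2)
  step 2: 1  (read a: 2→1)
  step 3: 5  (read a: 1→5)
  step 4: 7  (read a: 5→7)
  step 5: 7  (read b: 7→7)

After x (step 4): 7. After xy (step 5): 7.
They match, so y = b drives N around a cycle from 7 back to itself; pumping y any number of times keeps N in 7 before reading z, and xyⁱz ∈ L(N) for every i ≥ 0.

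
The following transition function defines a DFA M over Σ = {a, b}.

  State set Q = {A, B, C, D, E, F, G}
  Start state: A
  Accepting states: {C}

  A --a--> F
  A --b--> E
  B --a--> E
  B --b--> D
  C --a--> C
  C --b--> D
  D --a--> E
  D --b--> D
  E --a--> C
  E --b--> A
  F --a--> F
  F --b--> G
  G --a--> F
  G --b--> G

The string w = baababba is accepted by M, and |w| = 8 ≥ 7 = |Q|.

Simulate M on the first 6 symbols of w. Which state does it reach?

Run of M on the first 6 characters of w = b a a b a b:
  step 0: A  (start)
  step 1: E  (read b: A→E)
  step 2: C  (read a: E→C)
  step 3: C  (read a: C→C)
  step 4: D  (read b: C→D)
  step 5: E  (read a: D→E)
  step 6: A  (read b: E→A)

After reading 6 characters, M is in state A.

A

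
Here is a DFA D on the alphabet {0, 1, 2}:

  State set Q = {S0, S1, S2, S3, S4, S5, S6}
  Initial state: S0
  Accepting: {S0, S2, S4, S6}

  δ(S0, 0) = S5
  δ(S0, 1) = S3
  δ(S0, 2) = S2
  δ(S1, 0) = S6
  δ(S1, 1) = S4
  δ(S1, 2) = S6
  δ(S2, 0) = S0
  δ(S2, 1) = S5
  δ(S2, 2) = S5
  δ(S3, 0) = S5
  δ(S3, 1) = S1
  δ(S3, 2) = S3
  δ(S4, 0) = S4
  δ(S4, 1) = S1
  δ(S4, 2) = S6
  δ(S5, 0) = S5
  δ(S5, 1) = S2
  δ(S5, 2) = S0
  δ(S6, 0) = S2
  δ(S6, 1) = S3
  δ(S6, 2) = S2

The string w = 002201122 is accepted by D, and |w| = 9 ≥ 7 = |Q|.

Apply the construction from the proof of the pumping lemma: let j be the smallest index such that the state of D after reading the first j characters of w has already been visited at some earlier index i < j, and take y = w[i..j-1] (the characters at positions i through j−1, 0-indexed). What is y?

0

State sequence: S0 -0-> S5 -0-> S5 -2-> S0 -2-> S2 -0-> S0 -1-> S3 -1-> S1 -2-> S6 -2-> S2
First repeat at step 2: S5 was already visited.

So i = 1, j = 2, giving x = w[0:1] = 0, y = w[1:2] = 0, z = w[2:9] = 2201122.
Check: |xy| = 2 ≤ 7 and |y| = 1 ≥ 1. Reading y takes D from S5 back to S5, so every xyⁱz is accepted.
With |Q| = 7, pigeonhole forces a state repeat no later than step 7; the substring read between the first and second visits to that state can be pumped.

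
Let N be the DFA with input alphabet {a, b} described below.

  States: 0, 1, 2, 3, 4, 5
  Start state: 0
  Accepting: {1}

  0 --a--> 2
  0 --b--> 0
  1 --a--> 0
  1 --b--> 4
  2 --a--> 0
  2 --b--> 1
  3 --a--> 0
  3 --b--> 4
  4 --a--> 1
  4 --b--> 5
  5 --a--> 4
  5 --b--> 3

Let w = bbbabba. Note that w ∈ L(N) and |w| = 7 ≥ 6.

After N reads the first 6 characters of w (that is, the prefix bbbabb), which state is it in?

Run of N on the first 6 characters of w = b b b a b b:
  step 0: 0  (start)
  step 1: 0  (read b: 0→0)
  step 2: 0  (read b: 0→0)
  step 3: 0  (read b: 0→0)
  step 4: 2  (read a: 0→2)
  step 5: 1  (read b: 2→1)
  step 6: 4  (read b: 1→4)

After reading 6 characters, N is in state 4.

4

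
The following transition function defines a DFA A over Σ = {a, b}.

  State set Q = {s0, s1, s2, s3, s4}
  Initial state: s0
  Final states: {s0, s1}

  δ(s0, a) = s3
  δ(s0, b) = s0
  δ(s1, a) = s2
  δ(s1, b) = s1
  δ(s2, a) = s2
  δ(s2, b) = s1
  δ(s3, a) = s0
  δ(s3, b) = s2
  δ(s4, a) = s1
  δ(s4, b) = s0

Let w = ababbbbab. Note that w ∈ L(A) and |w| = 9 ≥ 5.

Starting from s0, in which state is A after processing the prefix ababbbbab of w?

State sequence: s0 -a-> s3 -b-> s2 -a-> s2 -b-> s1 -b-> s1 -b-> s1 -b-> s1 -a-> s2 -b-> s1

After reading 9 characters, A is in state s1.
(This kind of state-tracing is the core of the pumping-lemma construction: with 5 states, pigeonhole forces a repeat within the first 5 steps.)

s1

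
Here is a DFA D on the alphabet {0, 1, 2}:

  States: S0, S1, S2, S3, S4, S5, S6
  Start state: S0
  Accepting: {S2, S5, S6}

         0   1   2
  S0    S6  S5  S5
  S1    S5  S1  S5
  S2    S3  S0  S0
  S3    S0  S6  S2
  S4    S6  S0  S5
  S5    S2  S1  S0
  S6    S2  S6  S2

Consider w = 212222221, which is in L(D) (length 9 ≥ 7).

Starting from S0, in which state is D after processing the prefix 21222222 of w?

Run of D on the first 8 characters of w = 2 1 2 2 2 2 2 2:
  step 0: S0  (start)
  step 1: S5  (read 2: S0→S5)
  step 2: S1  (read 1: S5→S1)
  step 3: S5  (read 2: S1→S5)
  step 4: S0  (read 2: S5→S0)
  step 5: S5  (read 2: S0→S5)
  step 6: S0  (read 2: S5→S0)
  step 7: S5  (read 2: S0→S5)
  step 8: S0  (read 2: S5→S0)

After reading 8 characters, D is in state S0.
(This kind of state-tracing is the core of the pumping-lemma construction: with 7 states, pigeonhole forces a repeat within the first 7 steps.)

S0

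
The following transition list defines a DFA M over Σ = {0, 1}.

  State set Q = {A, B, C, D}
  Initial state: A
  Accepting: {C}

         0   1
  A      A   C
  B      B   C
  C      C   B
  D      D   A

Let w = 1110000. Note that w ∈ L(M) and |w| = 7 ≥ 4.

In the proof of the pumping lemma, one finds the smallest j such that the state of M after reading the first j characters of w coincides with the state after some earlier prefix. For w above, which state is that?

C

Run of M on w = 1 1 1 0 0 0 0:
  step 0: A  (start)
  step 1: C  (read 1: A→C)
  step 2: B  (read 1: C→B)
  step 3: C  (read 1: B→C)   ← first repeat (C seen earlier)
  step 4: C  (read 0: C→C)
  step 5: C  (read 0: C→C)
  step 6: C  (read 0: C→C)
  step 7: C  (read 0: C→C)

The earliest repeat is at step j = 3: M is in C, which it already visited at step i = 1.
The DFA has 4 states, so the proof of the pumping lemma guarantees a repeated state among the first 4+1 visited; the segment between the two visits is the pumpable y.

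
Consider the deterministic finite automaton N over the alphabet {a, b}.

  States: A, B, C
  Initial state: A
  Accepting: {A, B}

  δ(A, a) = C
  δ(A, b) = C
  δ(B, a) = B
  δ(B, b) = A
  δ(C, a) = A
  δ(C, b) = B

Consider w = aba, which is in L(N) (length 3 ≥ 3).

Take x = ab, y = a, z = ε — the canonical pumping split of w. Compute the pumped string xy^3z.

xy^3z = ab·a·a·a·ε = abaaa.
Reading y = a takes N from B back to B, so after x·y·y·y the machine is still in B, and z then leads to the accepting state B. Hence abaaa ∈ L(N).

abaaa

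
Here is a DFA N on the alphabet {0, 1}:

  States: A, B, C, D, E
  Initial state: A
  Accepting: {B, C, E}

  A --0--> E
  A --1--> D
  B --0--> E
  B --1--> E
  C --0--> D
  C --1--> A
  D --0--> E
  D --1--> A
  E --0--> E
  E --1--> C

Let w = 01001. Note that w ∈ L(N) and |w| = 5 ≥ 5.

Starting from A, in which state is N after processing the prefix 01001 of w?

State sequence: A -0-> E -1-> C -0-> D -0-> E -1-> C

After reading 5 characters, N is in state C.

C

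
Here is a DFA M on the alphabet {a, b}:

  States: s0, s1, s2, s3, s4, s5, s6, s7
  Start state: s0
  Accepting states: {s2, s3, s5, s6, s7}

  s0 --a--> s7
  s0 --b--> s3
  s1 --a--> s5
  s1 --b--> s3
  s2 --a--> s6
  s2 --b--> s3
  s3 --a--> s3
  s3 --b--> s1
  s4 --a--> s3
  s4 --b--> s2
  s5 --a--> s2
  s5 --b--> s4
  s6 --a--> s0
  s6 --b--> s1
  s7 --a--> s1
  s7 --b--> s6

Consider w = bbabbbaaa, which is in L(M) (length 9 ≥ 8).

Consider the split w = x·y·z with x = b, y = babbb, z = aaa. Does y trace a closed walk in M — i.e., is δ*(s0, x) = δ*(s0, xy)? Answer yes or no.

State sequence: s0 -b-> s3 -b-> s1 -a-> s5 -b-> s4 -b-> s2 -b-> s3

After x (step 1): s3. After xy (step 6): s3.
They match, so y = babbb drives M around a cycle from s3 back to itself; pumping y any number of times keeps M in s3 before reading z, and xyⁱz ∈ L(M) for every i ≥ 0.

yes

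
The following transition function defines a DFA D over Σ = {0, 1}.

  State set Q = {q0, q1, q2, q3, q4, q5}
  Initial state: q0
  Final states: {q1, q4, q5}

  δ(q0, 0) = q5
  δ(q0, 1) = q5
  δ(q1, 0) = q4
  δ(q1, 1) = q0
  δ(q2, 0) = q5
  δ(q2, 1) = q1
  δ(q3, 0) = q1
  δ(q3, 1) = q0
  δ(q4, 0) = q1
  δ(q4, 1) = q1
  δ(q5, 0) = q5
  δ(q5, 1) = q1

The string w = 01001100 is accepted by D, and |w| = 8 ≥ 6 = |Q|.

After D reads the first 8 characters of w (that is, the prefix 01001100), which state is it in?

State sequence: q0 -0-> q5 -1-> q1 -0-> q4 -0-> q1 -1-> q0 -1-> q5 -0-> q5 -0-> q5

After reading 8 characters, D is in state q5.

q5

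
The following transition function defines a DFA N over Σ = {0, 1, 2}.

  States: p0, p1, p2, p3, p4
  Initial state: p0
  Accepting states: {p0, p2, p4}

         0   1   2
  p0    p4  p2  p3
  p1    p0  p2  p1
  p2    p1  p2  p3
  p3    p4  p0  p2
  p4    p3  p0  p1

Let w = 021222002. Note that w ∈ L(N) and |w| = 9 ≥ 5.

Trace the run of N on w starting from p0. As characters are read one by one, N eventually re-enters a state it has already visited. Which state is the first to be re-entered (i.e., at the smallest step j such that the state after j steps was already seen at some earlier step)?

State sequence: p0 -0-> p4 -2-> p1 -1-> p2 -2-> p3 -2-> p2 -2-> p3 -0-> p4 -0-> p3 -2-> p2
First repeat at step 5: p2 was already visited.

The earliest repeat is at step j = 5: N is in p2, which it already visited at step i = 3.
The DFA has 5 states, so the proof of the pumping lemma guarantees a repeated state among the first 5+1 visited; the segment between the two visits is the pumpable y.

p2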